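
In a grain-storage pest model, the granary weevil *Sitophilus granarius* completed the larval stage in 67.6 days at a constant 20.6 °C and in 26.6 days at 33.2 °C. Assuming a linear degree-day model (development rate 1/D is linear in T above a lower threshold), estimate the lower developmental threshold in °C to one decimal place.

Under the model K = D·(T − T_b), so D₁·(T₁ − T_b) = D₂·(T₂ − T_b).
67.6·(20.6 − T_b) = 26.6·(33.2 − T_b)
T_b = (67.6·20.6 − 26.6·33.2) / (67.6 − 26.6) = 509.44 / 41.0 = 12.425 °C ≈ 12.4 °C.

12.4 °C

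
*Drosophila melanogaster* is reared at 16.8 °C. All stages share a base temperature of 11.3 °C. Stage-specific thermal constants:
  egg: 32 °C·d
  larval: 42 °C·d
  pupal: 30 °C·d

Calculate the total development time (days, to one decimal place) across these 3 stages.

Daily accumulation at 16.8 °C = 16.8 − 11.3 = 5.5 DD/day.
Total K = 32 + 42 + 30 = 104 DD.
Total duration = 104 / 5.5 = 18.909 ≈ 18.9 days.

18.9 days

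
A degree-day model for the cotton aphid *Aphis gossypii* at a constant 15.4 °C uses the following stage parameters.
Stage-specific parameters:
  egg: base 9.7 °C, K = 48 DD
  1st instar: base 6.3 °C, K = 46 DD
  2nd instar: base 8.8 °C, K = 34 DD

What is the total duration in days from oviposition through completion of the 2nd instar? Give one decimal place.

egg: 48 / (15.4 − 9.7) = 48 / 5.7 = 8.421 d.
1st instar: 46 / (15.4 − 6.3) = 46 / 9.1 = 5.055 d.
2nd instar: 34 / (15.4 − 8.8) = 34 / 6.6 = 5.152 d.
Sum = 18.628 ≈ 18.6 days.

18.6 days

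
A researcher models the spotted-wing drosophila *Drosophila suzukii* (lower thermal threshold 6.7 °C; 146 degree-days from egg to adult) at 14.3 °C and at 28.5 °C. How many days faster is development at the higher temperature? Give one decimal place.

At 14.3 °C: 146 / (14.3 − 6.7) = 146 / 7.6 = 19.211 d.
At 28.5 °C: 146 / (28.5 − 6.7) = 146 / 21.8 = 6.697 d.
Difference = |19.211 − 6.697| = 12.513 ≈ 12.5 days.

12.5 days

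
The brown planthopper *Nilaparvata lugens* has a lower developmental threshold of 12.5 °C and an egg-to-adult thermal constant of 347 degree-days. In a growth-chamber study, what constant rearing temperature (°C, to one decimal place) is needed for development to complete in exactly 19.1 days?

Required daily accumulation = 347 / 19.1 = 18.168 DD/day.
T = T_base + 18.168 = 12.5 + 18.168 = 30.668 ≈ 30.7 °C.

30.7 °C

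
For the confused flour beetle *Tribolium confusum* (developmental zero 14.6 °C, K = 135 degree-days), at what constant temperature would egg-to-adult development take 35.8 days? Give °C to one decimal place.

Required daily accumulation = 135 / 35.8 = 3.771 DD/day.
T = T_base + 3.771 = 14.6 + 3.771 = 18.371 ≈ 18.4 °C.

18.4 °C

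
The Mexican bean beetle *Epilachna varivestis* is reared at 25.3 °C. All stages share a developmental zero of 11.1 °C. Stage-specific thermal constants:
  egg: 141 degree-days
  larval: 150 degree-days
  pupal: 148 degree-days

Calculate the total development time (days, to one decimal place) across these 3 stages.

Daily accumulation at 25.3 °C = 25.3 − 11.1 = 14.2 DD/day.
Total K = 141 + 150 + 148 = 439 DD.
Total duration = 439 / 14.2 = 30.915 ≈ 30.9 days.

30.9 days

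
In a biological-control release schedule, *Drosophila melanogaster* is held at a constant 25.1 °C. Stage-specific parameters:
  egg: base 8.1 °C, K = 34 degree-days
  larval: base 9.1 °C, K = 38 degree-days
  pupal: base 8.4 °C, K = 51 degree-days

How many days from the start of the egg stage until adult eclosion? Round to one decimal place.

7.4 days

egg: 34 / (25.1 − 8.1) = 34 / 17.0 = 2.000 d.
larval: 38 / (25.1 − 9.1) = 38 / 16.0 = 2.375 d.
pupal: 51 / (25.1 − 8.4) = 51 / 16.7 = 3.054 d.
Sum = 7.429 ≈ 7.4 days.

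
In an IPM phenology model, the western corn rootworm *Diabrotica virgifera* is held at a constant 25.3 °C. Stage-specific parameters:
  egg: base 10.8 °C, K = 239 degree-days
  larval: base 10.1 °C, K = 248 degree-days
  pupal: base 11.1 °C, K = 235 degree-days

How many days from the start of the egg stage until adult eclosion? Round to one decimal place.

egg: 239 / (25.3 − 10.8) = 239 / 14.5 = 16.483 d.
larval: 248 / (25.3 − 10.1) = 248 / 15.2 = 16.316 d.
pupal: 235 / (25.3 − 11.1) = 235 / 14.2 = 16.549 d.
Sum = 49.348 ≈ 49.3 days.

49.3 days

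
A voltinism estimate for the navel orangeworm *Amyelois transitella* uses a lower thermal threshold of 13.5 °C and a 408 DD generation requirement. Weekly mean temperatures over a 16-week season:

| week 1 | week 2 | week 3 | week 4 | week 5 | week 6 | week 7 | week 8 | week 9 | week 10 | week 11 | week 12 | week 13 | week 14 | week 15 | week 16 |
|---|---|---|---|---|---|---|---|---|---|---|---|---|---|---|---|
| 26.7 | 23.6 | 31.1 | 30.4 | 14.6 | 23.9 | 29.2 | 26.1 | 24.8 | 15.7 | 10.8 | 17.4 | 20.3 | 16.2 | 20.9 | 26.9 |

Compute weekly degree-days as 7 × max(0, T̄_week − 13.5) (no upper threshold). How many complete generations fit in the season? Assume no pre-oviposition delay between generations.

2 generations

Weekly DD (7 × max(0, T̄ − 13.5)): 92.4, 70.7, 123.2, 118.3, 7.7, 72.8, 109.9, 88.2, 79.1, 15.4, 0.0, 27.3, 47.6, 18.9, 51.8, 93.8.
Season total = 1017.1 DD.
Complete generations = ⌊1017.1 / 408⌋ = 2.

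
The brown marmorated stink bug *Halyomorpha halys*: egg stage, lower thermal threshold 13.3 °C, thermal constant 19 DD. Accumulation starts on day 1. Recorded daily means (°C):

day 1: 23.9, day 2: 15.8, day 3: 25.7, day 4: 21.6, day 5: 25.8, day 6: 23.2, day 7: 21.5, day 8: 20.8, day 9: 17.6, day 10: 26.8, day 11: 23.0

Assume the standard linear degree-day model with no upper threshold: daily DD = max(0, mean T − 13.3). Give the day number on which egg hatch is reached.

day 3

Daily DD above 13.3 °C: 10.6, 2.5, 12.4, 8.3, 12.5, 9.9, 8.2, 7.5, 4.3, 13.5, 9.7.
Cumulative: 10.6, 13.1, 25.5, 33.8, 46.3, 56.2, 64.4, 71.9, 76.2, 89.7, 99.4.
The total first reaches 19 DD on day 3.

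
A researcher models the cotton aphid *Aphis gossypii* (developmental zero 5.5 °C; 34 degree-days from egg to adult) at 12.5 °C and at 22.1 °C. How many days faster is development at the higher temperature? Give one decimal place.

At 12.5 °C: 34 / (12.5 − 5.5) = 34 / 7.0 = 4.857 d.
At 22.1 °C: 34 / (22.1 − 5.5) = 34 / 16.6 = 2.048 d.
Difference = |4.857 − 2.048| = 2.809 ≈ 2.8 days.

2.8 days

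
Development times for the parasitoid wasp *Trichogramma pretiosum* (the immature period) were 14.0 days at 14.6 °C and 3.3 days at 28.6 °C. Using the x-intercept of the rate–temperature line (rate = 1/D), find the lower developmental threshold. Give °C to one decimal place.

10.3 °C

Under the model K = D·(T − T_b), so D₁·(T₁ − T_b) = D₂·(T₂ − T_b).
14.0·(14.6 − T_b) = 3.3·(28.6 − T_b)
T_b = (14.0·14.6 − 3.3·28.6) / (14.0 − 3.3) = 110.02 / 10.7 = 10.282 °C ≈ 10.3 °C.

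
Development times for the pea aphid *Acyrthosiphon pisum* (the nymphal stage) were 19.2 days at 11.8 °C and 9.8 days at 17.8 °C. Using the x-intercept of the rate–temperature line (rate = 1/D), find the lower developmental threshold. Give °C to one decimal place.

Linear rate model ⇒ the product D·(T − T_b) is constant across temperatures.
19.2·(11.8 − T_b) = 9.8·(17.8 − T_b)
T_b = (19.2·11.8 − 9.8·17.8) / (19.2 − 9.8) = 52.12 / 9.4 = 5.545 °C ≈ 5.5 °C.

5.5 °C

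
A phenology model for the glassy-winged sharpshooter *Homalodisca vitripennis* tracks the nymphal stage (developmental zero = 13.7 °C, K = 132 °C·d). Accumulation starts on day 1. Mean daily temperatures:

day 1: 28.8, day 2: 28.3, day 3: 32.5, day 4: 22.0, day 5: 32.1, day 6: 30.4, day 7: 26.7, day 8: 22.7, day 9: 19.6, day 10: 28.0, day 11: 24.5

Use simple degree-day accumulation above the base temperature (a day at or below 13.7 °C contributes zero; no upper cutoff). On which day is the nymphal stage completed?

day 10

Daily DD above 13.7 °C: 15.1, 14.6, 18.8, 8.3, 18.4, 16.7, 13.0, 9.0, 5.9, 14.3, 10.8.
Cumulative: 15.1, 29.7, 48.5, 56.8, 75.2, 91.9, 104.9, 113.9, 119.8, 134.1, 144.9.
The total first reaches 132 DD on day 10.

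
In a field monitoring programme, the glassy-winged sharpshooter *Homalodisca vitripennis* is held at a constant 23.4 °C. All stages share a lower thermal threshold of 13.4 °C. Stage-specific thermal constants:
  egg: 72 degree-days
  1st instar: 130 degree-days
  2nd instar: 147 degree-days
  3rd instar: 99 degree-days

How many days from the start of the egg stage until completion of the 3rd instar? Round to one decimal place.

Daily accumulation at 23.4 °C = 23.4 − 13.4 = 10.0 DD/day.
Total K = 72 + 130 + 147 + 99 = 448 DD.
Total duration = 448 / 10.0 = 44.800 ≈ 44.8 days.

44.8 days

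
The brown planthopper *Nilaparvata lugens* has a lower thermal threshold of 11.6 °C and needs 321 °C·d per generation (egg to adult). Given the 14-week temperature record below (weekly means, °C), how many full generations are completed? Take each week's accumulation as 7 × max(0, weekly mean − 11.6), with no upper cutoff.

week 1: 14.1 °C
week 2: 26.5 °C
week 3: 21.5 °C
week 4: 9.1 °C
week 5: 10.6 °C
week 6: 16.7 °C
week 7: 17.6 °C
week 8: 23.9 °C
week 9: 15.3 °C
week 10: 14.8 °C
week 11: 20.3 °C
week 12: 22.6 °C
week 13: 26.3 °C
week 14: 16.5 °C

Weekly DD (7 × max(0, T̄ − 11.6)): 17.5, 104.3, 69.3, 0.0, 0.0, 35.7, 42.0, 86.1, 25.9, 22.4, 60.9, 77.0, 102.9, 34.3.
Season total = 678.3 DD.
Complete generations = ⌊678.3 / 321⌋ = 2.

2 generations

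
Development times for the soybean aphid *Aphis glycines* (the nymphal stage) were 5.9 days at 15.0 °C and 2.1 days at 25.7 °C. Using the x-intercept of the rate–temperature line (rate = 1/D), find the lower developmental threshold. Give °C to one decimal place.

9.1 °C

Equal thermal constants: D₁(T₁ − T_b) = D₂(T₂ − T_b).
5.9·(15.0 − T_b) = 2.1·(25.7 − T_b)
T_b = (5.9·15.0 − 2.1·25.7) / (5.9 − 2.1) = 34.53 / 3.8 = 9.087 °C ≈ 9.1 °C.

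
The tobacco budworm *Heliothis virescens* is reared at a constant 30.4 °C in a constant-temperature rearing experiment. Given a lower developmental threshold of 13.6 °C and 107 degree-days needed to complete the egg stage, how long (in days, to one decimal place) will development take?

Daily accumulation = 30.4 − 13.6 = 16.8 DD/day.
Duration = 107 / 16.8 = 6.369 ≈ 6.4 days.

6.4 days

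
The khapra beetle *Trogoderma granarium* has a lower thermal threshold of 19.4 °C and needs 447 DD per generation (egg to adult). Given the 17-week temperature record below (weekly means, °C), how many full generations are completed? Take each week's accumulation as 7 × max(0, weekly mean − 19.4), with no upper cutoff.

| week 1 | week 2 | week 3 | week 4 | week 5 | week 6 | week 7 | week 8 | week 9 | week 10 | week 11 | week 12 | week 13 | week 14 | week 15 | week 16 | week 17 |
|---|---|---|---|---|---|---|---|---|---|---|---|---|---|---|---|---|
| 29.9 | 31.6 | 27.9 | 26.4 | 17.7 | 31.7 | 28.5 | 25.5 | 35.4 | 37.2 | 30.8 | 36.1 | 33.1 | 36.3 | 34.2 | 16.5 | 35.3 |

2 generations

Weekly DD (7 × max(0, T̄ − 19.4)): 73.5, 85.4, 59.5, 49.0, 0.0, 86.1, 63.7, 42.7, 112.0, 124.6, 79.8, 116.9, 95.9, 118.3, 103.6, 0.0, 111.3.
Season total = 1322.3 DD.
Complete generations = ⌊1322.3 / 447⌋ = 2.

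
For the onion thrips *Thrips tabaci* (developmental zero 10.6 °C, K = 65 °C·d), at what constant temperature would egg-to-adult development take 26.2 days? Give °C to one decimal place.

13.1 °C

Required daily accumulation = 65 / 26.2 = 2.481 DD/day.
T = T_base + 2.481 = 10.6 + 2.481 = 13.081 ≈ 13.1 °C.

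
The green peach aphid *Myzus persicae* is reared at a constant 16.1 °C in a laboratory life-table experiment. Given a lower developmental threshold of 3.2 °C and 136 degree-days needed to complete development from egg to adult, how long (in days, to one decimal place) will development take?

10.5 days

Daily accumulation = 16.1 − 3.2 = 12.9 DD/day.
Duration = 136 / 12.9 = 10.543 ≈ 10.5 days.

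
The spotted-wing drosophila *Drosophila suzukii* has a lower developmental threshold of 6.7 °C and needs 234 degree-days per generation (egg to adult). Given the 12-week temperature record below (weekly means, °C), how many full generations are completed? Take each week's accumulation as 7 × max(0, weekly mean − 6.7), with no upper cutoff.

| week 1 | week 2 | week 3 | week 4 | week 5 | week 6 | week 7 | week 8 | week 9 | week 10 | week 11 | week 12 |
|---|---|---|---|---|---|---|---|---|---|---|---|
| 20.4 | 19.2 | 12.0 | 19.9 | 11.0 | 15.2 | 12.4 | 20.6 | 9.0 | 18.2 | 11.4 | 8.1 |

2 generations

Weekly DD (7 × max(0, T̄ − 6.7)): 95.9, 87.5, 37.1, 92.4, 30.1, 59.5, 39.9, 97.3, 16.1, 80.5, 32.9, 9.8.
Season total = 679.0 DD.
Complete generations = ⌊679.0 / 234⌋ = 2.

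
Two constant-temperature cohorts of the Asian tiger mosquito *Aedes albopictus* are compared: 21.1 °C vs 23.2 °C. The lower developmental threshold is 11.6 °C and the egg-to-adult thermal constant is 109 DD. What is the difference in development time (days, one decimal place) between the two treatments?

2.1 days

At 21.1 °C: 109 / (21.1 − 11.6) = 109 / 9.5 = 11.474 d.
At 23.2 °C: 109 / (23.2 − 11.6) = 109 / 11.6 = 9.397 d.
Difference = |11.474 − 9.397| = 2.077 ≈ 2.1 days.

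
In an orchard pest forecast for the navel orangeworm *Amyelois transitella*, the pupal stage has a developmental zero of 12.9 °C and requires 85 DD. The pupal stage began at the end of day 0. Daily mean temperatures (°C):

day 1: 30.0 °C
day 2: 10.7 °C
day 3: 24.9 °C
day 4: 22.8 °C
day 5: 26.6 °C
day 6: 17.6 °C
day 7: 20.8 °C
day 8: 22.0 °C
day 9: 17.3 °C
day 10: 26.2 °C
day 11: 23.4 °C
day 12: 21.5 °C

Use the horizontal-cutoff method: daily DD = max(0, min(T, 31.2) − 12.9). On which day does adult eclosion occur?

Daily DD above 12.9 °C (capped at 18.3): 17.1, 0.0, 12.0, 9.9, 13.7, 4.7, 7.9, 9.1, 4.4, 13.3, 10.5, 8.6.
Cumulative: 17.1, 17.1, 29.1, 39.0, 52.7, 57.4, 65.3, 74.4, 78.8, 92.1, 102.6, 111.2.
The total first reaches 85 DD on day 10.

day 10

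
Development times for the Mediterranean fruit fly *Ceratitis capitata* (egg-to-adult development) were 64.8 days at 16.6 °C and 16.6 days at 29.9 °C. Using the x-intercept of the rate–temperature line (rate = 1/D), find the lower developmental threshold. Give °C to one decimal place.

Equal thermal constants: D₁(T₁ − T_b) = D₂(T₂ − T_b).
64.8·(16.6 − T_b) = 16.6·(29.9 − T_b)
T_b = (64.8·16.6 − 16.6·29.9) / (64.8 − 16.6) = 579.34 / 48.2 = 12.020 °C ≈ 12.0 °C.

12.0 °C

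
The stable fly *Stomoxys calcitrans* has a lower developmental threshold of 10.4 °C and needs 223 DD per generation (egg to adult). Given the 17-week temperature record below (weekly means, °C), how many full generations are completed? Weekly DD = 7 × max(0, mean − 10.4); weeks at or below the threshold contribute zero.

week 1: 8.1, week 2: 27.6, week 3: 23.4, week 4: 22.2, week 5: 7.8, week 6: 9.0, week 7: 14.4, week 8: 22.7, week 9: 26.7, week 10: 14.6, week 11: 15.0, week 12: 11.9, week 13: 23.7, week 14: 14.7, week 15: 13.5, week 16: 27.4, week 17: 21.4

Weekly DD (7 × max(0, T̄ − 10.4)): 0.0, 120.4, 91.0, 82.6, 0.0, 0.0, 28.0, 86.1, 114.1, 29.4, 32.2, 10.5, 93.1, 30.1, 21.7, 119.0, 77.0.
Season total = 935.2 DD.
Complete generations = ⌊935.2 / 223⌋ = 4.

4 generations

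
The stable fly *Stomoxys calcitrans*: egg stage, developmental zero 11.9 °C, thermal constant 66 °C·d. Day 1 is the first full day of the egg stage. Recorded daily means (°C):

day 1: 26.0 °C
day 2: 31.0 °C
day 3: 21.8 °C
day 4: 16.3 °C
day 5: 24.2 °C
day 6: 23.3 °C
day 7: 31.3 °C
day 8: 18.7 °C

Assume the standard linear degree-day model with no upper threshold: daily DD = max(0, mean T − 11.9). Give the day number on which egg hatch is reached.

Daily DD above 11.9 °C: 14.1, 19.1, 9.9, 4.4, 12.3, 11.4, 19.4, 6.8.
Cumulative: 14.1, 33.2, 43.1, 47.5, 59.8, 71.2, 90.6, 97.4.
The total first reaches 66 DD on day 6.

day 6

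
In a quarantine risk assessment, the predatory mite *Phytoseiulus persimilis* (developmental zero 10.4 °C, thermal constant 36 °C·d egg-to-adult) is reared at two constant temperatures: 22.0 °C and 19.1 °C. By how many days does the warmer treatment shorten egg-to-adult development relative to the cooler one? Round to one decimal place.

1.0 days

At 22.0 °C: 36 / (22.0 − 10.4) = 36 / 11.6 = 3.103 d.
At 19.1 °C: 36 / (19.1 − 10.4) = 36 / 8.7 = 4.138 d.
Difference = |3.103 − 4.138| = 1.034 ≈ 1.0 days.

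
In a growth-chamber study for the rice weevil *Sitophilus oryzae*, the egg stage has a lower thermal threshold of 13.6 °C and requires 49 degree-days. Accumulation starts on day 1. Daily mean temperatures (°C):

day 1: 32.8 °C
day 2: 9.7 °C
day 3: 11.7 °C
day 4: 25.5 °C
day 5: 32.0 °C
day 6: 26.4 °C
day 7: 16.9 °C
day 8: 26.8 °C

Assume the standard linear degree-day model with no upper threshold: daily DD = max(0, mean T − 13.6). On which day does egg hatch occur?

Daily DD above 13.6 °C: 19.2, 0.0, 0.0, 11.9, 18.4, 12.8, 3.3, 13.2.
Cumulative: 19.2, 19.2, 19.2, 31.1, 49.5, 62.3, 65.6, 78.8.
The total first reaches 49 DD on day 5.

day 5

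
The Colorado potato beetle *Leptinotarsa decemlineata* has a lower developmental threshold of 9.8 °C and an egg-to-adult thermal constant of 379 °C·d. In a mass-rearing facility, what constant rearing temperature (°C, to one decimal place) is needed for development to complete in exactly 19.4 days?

29.3 °C

Required daily accumulation = 379 / 19.4 = 19.536 DD/day.
T = T_base + 19.536 = 9.8 + 19.536 = 29.336 ≈ 29.3 °C.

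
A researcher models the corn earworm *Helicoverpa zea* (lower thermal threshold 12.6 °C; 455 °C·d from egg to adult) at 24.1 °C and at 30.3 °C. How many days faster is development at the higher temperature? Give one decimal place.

13.9 days

At 24.1 °C: 455 / (24.1 − 12.6) = 455 / 11.5 = 39.565 d.
At 30.3 °C: 455 / (30.3 − 12.6) = 455 / 17.7 = 25.706 d.
Difference = |39.565 − 25.706| = 13.859 ≈ 13.9 days.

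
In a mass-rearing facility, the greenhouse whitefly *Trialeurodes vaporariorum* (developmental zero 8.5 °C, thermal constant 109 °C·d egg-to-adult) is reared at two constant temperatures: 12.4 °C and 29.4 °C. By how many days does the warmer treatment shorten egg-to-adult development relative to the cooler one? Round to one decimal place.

22.7 days

At 12.4 °C: 109 / (12.4 − 8.5) = 109 / 3.9 = 27.949 d.
At 29.4 °C: 109 / (29.4 − 8.5) = 109 / 20.9 = 5.215 d.
Difference = |27.949 − 5.215| = 22.733 ≈ 22.7 days.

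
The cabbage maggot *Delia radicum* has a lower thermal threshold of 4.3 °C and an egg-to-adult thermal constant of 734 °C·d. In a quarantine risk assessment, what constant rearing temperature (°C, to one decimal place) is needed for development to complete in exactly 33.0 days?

26.5 °C

Required daily accumulation = 734 / 33.0 = 22.242 DD/day.
T = T_base + 22.242 = 4.3 + 22.242 = 26.542 ≈ 26.5 °C.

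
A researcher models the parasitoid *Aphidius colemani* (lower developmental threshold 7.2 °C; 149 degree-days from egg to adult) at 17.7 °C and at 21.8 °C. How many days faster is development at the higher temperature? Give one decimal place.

4.0 days

At 17.7 °C: 149 / (17.7 − 7.2) = 149 / 10.5 = 14.190 d.
At 21.8 °C: 149 / (21.8 − 7.2) = 149 / 14.6 = 10.205 d.
Difference = |14.190 − 10.205| = 3.985 ≈ 4.0 days.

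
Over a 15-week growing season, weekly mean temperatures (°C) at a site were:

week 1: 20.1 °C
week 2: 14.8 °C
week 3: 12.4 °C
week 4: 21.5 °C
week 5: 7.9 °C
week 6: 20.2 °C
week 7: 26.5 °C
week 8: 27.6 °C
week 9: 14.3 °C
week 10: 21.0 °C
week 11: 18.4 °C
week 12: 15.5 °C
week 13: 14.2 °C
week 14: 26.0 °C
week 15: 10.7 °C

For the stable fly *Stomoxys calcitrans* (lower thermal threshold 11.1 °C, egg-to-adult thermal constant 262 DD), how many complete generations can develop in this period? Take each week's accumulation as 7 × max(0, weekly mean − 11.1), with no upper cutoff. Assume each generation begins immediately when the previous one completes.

Weekly DD (7 × max(0, T̄ − 11.1)): 63.0, 25.9, 9.1, 72.8, 0.0, 63.7, 107.8, 115.5, 22.4, 69.3, 51.1, 30.8, 21.7, 104.3, 0.0.
Season total = 757.4 DD.
Complete generations = ⌊757.4 / 262⌋ = 2.

2 generations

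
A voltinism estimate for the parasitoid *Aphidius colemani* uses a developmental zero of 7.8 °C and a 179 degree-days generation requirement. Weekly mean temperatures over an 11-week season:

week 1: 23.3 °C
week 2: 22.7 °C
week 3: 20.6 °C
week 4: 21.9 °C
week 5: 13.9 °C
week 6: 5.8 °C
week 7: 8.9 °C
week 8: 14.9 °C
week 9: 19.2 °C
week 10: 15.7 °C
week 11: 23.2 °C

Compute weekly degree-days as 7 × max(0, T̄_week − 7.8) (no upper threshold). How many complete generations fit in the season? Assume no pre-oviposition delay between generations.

4 generations

Weekly DD (7 × max(0, T̄ − 7.8)): 108.5, 104.3, 89.6, 98.7, 42.7, 0.0, 7.7, 49.7, 79.8, 55.3, 107.8.
Season total = 744.1 DD.
Complete generations = ⌊744.1 / 179⌋ = 4.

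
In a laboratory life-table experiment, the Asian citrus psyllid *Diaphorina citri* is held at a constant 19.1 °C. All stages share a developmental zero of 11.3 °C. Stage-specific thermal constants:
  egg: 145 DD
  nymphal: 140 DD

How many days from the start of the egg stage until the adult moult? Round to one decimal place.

Daily accumulation at 19.1 °C = 19.1 − 11.3 = 7.8 DD/day.
Total K = 145 + 140 = 285 DD.
Total duration = 285 / 7.8 = 36.538 ≈ 36.5 days.

36.5 days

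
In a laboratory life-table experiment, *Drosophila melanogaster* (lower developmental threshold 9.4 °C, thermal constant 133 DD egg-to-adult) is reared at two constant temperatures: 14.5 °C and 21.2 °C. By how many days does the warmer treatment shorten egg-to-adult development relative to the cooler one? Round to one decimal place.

14.8 days

At 14.5 °C: 133 / (14.5 − 9.4) = 133 / 5.1 = 26.078 d.
At 21.2 °C: 133 / (21.2 − 9.4) = 133 / 11.8 = 11.271 d.
Difference = |26.078 − 11.271| = 14.807 ≈ 14.8 days.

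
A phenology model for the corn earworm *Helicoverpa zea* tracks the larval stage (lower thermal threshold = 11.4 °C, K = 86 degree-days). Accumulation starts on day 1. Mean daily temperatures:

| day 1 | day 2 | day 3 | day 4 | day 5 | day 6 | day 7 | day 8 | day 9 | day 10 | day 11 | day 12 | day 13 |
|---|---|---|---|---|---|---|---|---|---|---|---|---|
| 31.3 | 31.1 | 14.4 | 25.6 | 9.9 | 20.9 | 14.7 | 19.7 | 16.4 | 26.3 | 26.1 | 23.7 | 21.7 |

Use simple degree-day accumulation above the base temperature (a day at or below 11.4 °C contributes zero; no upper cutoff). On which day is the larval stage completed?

Daily DD above 11.4 °C: 19.9, 19.7, 3.0, 14.2, 0.0, 9.5, 3.3, 8.3, 5.0, 14.9, 14.7, 12.3, 10.3.
Cumulative: 19.9, 39.6, 42.6, 56.8, 56.8, 66.3, 69.6, 77.9, 82.9, 97.8, 112.5, 124.8, 135.1.
The total first reaches 86 DD on day 10.

day 10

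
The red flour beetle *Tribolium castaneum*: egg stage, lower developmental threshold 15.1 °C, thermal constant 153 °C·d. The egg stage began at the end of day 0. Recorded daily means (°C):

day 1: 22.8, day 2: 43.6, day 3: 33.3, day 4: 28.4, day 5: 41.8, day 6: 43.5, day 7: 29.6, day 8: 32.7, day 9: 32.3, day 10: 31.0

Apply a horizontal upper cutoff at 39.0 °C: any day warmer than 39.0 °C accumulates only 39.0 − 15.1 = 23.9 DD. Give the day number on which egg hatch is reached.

day 9

Daily DD above 15.1 °C (capped at 23.9): 7.7, 23.9, 18.2, 13.3, 23.9, 23.9, 14.5, 17.6, 17.2, 15.9.
Cumulative: 7.7, 31.6, 49.8, 63.1, 87.0, 110.9, 125.4, 143.0, 160.2, 176.1.
The total first reaches 153 DD on day 9.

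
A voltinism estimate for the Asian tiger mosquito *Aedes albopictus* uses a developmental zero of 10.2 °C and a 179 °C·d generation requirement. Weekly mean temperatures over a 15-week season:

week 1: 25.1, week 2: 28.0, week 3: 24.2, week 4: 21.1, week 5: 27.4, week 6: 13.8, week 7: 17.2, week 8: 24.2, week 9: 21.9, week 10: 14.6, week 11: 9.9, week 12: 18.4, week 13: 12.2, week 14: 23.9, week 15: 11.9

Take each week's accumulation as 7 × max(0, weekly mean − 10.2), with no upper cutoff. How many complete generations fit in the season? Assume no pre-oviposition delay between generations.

5 generations

Weekly DD (7 × max(0, T̄ − 10.2)): 104.3, 124.6, 98.0, 76.3, 120.4, 25.2, 49.0, 98.0, 81.9, 30.8, 0.0, 57.4, 14.0, 95.9, 11.9.
Season total = 987.7 DD.
Complete generations = ⌊987.7 / 179⌋ = 5.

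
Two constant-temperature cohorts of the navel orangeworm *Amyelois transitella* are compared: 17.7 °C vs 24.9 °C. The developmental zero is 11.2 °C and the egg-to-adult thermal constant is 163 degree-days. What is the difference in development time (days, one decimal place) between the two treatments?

13.2 days

At 17.7 °C: 163 / (17.7 − 11.2) = 163 / 6.5 = 25.077 d.
At 24.9 °C: 163 / (24.9 − 11.2) = 163 / 13.7 = 11.898 d.
Difference = |25.077 − 11.898| = 13.179 ≈ 13.2 days.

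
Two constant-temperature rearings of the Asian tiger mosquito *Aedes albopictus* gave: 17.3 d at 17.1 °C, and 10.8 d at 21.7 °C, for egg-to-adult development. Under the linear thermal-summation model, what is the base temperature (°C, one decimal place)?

9.5 °C

Equal thermal constants: D₁(T₁ − T_b) = D₂(T₂ − T_b).
17.3·(17.1 − T_b) = 10.8·(21.7 − T_b)
T_b = (17.3·17.1 − 10.8·21.7) / (17.3 − 10.8) = 61.47 / 6.5 = 9.457 °C ≈ 9.5 °C.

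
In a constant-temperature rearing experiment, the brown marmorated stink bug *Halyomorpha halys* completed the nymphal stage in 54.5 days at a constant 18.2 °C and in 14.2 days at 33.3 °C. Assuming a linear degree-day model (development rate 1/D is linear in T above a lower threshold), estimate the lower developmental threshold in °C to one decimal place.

Under the model K = D·(T − T_b), so D₁·(T₁ − T_b) = D₂·(T₂ − T_b).
54.5·(18.2 − T_b) = 14.2·(33.3 − T_b)
T_b = (54.5·18.2 − 14.2·33.3) / (54.5 − 14.2) = 519.04 / 40.3 = 12.879 °C ≈ 12.9 °C.

12.9 °C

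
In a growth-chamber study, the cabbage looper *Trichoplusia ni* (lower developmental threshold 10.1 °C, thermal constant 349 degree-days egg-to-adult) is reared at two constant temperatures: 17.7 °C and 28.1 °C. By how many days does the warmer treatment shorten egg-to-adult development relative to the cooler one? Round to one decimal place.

26.5 days

At 17.7 °C: 349 / (17.7 − 10.1) = 349 / 7.6 = 45.921 d.
At 28.1 °C: 349 / (28.1 − 10.1) = 349 / 18.0 = 19.389 d.
Difference = |45.921 − 19.389| = 26.532 ≈ 26.5 days.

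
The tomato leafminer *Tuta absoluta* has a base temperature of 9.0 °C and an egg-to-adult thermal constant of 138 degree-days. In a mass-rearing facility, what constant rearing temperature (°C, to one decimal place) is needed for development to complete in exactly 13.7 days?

19.1 °C

Required daily accumulation = 138 / 13.7 = 10.073 DD/day.
T = T_base + 10.073 = 9.0 + 10.073 = 19.073 ≈ 19.1 °C.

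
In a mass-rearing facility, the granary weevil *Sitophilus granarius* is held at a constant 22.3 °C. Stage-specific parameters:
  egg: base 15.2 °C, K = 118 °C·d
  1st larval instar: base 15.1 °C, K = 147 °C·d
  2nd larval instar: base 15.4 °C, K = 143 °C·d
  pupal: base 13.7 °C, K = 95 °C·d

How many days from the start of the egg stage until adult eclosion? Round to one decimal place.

68.8 days

egg: 118 / (22.3 − 15.2) = 118 / 7.1 = 16.620 d.
1st larval instar: 147 / (22.3 − 15.1) = 147 / 7.2 = 20.417 d.
2nd larval instar: 143 / (22.3 − 15.4) = 143 / 6.9 = 20.725 d.
pupal: 95 / (22.3 − 13.7) = 95 / 8.6 = 11.047 d.
Sum = 68.808 ≈ 68.8 days.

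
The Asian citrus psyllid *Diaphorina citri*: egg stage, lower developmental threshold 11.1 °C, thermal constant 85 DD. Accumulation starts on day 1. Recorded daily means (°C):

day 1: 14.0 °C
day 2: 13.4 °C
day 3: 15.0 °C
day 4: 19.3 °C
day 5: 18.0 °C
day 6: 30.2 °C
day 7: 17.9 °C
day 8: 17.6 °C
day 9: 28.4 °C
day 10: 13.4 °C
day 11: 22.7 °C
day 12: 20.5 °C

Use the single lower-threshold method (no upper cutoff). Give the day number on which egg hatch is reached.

day 11

Daily DD above 11.1 °C: 2.9, 2.3, 3.9, 8.2, 6.9, 19.1, 6.8, 6.5, 17.3, 2.3, 11.6, 9.4.
Cumulative: 2.9, 5.2, 9.1, 17.3, 24.2, 43.3, 50.1, 56.6, 73.9, 76.2, 87.8, 97.2.
The total first reaches 85 DD on day 11.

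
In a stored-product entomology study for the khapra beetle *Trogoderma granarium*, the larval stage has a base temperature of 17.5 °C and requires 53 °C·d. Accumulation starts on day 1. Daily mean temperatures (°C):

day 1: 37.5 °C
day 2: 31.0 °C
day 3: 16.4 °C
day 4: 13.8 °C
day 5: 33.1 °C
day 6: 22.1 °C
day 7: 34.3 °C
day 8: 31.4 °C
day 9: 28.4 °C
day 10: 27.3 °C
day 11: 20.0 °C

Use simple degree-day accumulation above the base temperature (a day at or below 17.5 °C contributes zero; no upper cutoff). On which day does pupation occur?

Daily DD above 17.5 °C: 20.0, 13.5, 0.0, 0.0, 15.6, 4.6, 16.8, 13.9, 10.9, 9.8, 2.5.
Cumulative: 20.0, 33.5, 33.5, 33.5, 49.1, 53.7, 70.5, 84.4, 95.3, 105.1, 107.6.
The total first reaches 53 DD on day 6.

day 6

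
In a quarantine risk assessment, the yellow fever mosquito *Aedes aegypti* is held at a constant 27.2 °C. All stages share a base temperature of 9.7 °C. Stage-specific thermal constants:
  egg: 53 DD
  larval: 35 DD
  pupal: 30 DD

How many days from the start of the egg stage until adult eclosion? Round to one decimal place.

Daily accumulation at 27.2 °C = 27.2 − 9.7 = 17.5 DD/day.
Total K = 53 + 35 + 30 = 118 DD.
Total duration = 118 / 17.5 = 6.743 ≈ 6.7 days.

6.7 days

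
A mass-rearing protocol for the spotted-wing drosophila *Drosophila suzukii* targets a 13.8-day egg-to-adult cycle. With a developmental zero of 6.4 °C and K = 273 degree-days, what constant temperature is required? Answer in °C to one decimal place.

26.2 °C

Required daily accumulation = 273 / 13.8 = 19.783 DD/day.
T = T_base + 19.783 = 6.4 + 19.783 = 26.183 ≈ 26.2 °C.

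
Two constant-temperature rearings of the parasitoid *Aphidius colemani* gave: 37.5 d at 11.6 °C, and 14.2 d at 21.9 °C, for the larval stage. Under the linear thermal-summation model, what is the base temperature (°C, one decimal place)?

5.3 °C

Linear rate model ⇒ the product D·(T − T_b) is constant across temperatures.
37.5·(11.6 − T_b) = 14.2·(21.9 − T_b)
T_b = (37.5·11.6 − 14.2·21.9) / (37.5 − 14.2) = 124.02 / 23.3 = 5.323 °C ≈ 5.3 °C.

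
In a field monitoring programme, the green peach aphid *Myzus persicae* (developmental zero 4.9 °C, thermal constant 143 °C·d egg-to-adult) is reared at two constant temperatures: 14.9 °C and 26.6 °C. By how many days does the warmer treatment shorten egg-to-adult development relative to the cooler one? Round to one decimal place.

7.7 days

At 14.9 °C: 143 / (14.9 − 4.9) = 143 / 10.0 = 14.300 d.
At 26.6 °C: 143 / (26.6 − 4.9) = 143 / 21.7 = 6.590 d.
Difference = |14.300 − 6.590| = 7.710 ≈ 7.7 days.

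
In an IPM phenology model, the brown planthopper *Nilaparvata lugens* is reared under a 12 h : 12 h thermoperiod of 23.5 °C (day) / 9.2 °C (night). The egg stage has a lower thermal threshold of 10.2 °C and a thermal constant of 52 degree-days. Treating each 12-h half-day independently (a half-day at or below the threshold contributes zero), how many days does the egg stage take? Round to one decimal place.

7.8 days

Day half: max(0, 23.5 − 10.2) × 0.5 = 13.3 × 0.5 = 6.65 DD.
Night half: max(0, 9.2 − 10.2) × 0.5 = 0.0 × 0.5 = 0.00 DD.
Per 24 h: 6.65 DD/day.
Duration = 52 / 6.65 = 7.820 ≈ 7.8 days.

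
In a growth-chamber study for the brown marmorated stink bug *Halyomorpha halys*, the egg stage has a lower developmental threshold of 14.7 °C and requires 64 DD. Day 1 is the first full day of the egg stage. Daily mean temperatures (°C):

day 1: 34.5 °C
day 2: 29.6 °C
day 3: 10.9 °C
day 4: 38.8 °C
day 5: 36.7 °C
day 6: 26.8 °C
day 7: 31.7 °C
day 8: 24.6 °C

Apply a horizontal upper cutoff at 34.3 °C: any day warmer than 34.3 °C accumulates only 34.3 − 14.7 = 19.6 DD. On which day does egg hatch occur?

day 5

Daily DD above 14.7 °C (capped at 19.6): 19.6, 14.9, 0.0, 19.6, 19.6, 12.1, 17.0, 9.9.
Cumulative: 19.6, 34.5, 34.5, 54.1, 73.7, 85.8, 102.8, 112.7.
The total first reaches 64 DD on day 5.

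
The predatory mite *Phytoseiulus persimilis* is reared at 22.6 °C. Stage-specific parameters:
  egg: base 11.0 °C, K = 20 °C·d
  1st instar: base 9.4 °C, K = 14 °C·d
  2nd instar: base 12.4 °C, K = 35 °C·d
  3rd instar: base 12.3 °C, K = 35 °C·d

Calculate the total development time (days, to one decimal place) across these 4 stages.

egg: 20 / (22.6 − 11.0) = 20 / 11.6 = 1.724 d.
1st instar: 14 / (22.6 − 9.4) = 14 / 13.2 = 1.061 d.
2nd instar: 35 / (22.6 − 12.4) = 35 / 10.2 = 3.431 d.
3rd instar: 35 / (22.6 − 12.3) = 35 / 10.3 = 3.398 d.
Sum = 9.614 ≈ 9.6 days.

9.6 days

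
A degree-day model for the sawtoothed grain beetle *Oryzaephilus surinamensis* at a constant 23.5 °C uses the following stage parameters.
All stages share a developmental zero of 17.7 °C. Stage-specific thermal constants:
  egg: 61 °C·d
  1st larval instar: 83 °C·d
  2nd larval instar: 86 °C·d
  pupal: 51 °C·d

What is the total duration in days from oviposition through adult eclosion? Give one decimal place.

Daily accumulation at 23.5 °C = 23.5 − 17.7 = 5.8 DD/day.
Total K = 61 + 83 + 86 + 51 = 281 DD.
Total duration = 281 / 5.8 = 48.448 ≈ 48.4 days.

48.4 days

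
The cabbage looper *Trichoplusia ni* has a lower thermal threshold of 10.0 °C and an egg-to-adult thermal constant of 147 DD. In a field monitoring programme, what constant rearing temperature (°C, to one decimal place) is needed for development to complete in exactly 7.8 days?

28.8 °C

Required daily accumulation = 147 / 7.8 = 18.846 DD/day.
T = T_base + 18.846 = 10.0 + 18.846 = 28.846 ≈ 28.8 °C.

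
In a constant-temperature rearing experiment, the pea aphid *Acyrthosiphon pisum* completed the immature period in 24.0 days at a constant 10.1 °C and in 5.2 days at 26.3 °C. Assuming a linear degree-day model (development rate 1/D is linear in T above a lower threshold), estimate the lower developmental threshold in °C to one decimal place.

5.6 °C

Equal thermal constants: D₁(T₁ − T_b) = D₂(T₂ − T_b).
24.0·(10.1 − T_b) = 5.2·(26.3 − T_b)
T_b = (24.0·10.1 − 5.2·26.3) / (24.0 − 5.2) = 105.64 / 18.8 = 5.619 °C ≈ 5.6 °C.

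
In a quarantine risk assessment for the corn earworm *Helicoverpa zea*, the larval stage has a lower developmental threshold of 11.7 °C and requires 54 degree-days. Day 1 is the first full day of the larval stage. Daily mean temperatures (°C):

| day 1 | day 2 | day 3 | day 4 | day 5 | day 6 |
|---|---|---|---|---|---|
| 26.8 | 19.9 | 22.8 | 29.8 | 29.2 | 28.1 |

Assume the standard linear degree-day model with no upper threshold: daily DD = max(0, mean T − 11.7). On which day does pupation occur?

day 5

Daily DD above 11.7 °C: 15.1, 8.2, 11.1, 18.1, 17.5, 16.4.
Cumulative: 15.1, 23.3, 34.4, 52.5, 70.0, 86.4.
The total first reaches 54 DD on day 5.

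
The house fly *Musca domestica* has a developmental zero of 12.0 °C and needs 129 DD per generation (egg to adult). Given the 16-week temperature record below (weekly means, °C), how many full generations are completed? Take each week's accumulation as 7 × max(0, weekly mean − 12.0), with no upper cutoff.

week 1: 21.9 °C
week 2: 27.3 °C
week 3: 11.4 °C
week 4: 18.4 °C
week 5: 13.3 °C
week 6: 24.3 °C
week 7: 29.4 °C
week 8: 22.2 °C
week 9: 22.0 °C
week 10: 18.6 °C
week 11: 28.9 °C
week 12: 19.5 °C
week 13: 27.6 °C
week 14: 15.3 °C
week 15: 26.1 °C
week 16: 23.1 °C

Weekly DD (7 × max(0, T̄ − 12.0)): 69.3, 107.1, 0.0, 44.8, 9.1, 86.1, 121.8, 71.4, 70.0, 46.2, 118.3, 52.5, 109.2, 23.1, 98.7, 77.7.
Season total = 1105.3 DD.
Complete generations = ⌊1105.3 / 129⌋ = 8.

8 generations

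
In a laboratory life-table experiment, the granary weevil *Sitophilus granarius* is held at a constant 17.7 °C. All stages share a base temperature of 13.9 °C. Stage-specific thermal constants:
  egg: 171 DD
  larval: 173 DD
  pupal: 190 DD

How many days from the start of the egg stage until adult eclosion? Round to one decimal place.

140.5 days

Daily accumulation at 17.7 °C = 17.7 − 13.9 = 3.8 DD/day.
Total K = 171 + 173 + 190 = 534 DD.
Total duration = 534 / 3.8 = 140.526 ≈ 140.5 days.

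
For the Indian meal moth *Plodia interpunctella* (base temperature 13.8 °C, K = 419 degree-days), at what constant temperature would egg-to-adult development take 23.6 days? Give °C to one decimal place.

31.6 °C

Required daily accumulation = 419 / 23.6 = 17.754 DD/day.
T = T_base + 17.754 = 13.8 + 17.754 = 31.554 ≈ 31.6 °C.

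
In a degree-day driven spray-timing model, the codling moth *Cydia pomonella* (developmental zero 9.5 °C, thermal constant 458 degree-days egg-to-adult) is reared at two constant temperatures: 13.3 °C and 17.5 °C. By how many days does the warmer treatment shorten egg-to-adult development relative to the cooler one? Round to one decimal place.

63.3 days

At 13.3 °C: 458 / (13.3 − 9.5) = 458 / 3.8 = 120.526 d.
At 17.5 °C: 458 / (17.5 − 9.5) = 458 / 8.0 = 57.250 d.
Difference = |120.526 − 57.250| = 63.276 ≈ 63.3 days.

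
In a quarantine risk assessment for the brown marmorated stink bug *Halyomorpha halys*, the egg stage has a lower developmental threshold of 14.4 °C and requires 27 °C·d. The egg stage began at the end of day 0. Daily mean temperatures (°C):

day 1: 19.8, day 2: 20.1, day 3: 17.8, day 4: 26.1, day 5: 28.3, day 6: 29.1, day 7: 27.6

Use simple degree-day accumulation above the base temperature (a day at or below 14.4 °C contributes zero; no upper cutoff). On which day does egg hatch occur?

Daily DD above 14.4 °C: 5.4, 5.7, 3.4, 11.7, 13.9, 14.7, 13.2.
Cumulative: 5.4, 11.1, 14.5, 26.2, 40.1, 54.8, 68.0.
The total first reaches 27 DD on day 5.

day 5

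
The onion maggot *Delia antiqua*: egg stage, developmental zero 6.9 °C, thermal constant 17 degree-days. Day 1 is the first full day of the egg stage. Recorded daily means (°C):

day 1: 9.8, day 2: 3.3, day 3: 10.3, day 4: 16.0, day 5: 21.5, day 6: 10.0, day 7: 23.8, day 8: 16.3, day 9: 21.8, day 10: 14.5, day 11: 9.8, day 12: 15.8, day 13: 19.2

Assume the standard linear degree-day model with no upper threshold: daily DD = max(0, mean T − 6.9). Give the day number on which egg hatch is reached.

Daily DD above 6.9 °C: 2.9, 0.0, 3.4, 9.1, 14.6, 3.1, 16.9, 9.4, 14.9, 7.6, 2.9, 8.9, 12.3.
Cumulative: 2.9, 2.9, 6.3, 15.4, 30.0, 33.1, 50.0, 59.4, 74.3, 81.9, 84.8, 93.7, 106.0.
The total first reaches 17 DD on day 5.

day 5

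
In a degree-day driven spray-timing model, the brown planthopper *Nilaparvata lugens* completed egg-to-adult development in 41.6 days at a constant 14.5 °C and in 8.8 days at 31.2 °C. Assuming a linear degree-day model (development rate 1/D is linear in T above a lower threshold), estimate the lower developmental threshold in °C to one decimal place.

Equal thermal constants: D₁(T₁ − T_b) = D₂(T₂ − T_b).
41.6·(14.5 − T_b) = 8.8·(31.2 − T_b)
T_b = (41.6·14.5 − 8.8·31.2) / (41.6 − 8.8) = 328.64 / 32.8 = 10.020 °C ≈ 10.0 °C.

10.0 °C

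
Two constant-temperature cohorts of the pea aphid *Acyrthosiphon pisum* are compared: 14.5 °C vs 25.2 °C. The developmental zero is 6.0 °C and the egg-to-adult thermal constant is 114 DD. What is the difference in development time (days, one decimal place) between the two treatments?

At 14.5 °C: 114 / (14.5 − 6.0) = 114 / 8.5 = 13.412 d.
At 25.2 °C: 114 / (25.2 − 6.0) = 114 / 19.2 = 5.938 d.
Difference = |13.412 − 5.938| = 7.474 ≈ 7.5 days.

7.5 days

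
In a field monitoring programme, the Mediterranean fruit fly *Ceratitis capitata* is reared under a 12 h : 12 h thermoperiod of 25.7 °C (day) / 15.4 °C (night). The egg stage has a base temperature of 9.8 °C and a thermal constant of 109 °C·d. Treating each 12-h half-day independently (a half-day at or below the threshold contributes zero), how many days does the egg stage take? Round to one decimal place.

10.1 days

Day half: max(0, 25.7 − 9.8) × 0.5 = 15.9 × 0.5 = 7.95 DD.
Night half: max(0, 15.4 − 9.8) × 0.5 = 5.6 × 0.5 = 2.80 DD.
Per 24 h: 10.75 DD/day.
Duration = 109 / 10.75 = 10.140 ≈ 10.1 days.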